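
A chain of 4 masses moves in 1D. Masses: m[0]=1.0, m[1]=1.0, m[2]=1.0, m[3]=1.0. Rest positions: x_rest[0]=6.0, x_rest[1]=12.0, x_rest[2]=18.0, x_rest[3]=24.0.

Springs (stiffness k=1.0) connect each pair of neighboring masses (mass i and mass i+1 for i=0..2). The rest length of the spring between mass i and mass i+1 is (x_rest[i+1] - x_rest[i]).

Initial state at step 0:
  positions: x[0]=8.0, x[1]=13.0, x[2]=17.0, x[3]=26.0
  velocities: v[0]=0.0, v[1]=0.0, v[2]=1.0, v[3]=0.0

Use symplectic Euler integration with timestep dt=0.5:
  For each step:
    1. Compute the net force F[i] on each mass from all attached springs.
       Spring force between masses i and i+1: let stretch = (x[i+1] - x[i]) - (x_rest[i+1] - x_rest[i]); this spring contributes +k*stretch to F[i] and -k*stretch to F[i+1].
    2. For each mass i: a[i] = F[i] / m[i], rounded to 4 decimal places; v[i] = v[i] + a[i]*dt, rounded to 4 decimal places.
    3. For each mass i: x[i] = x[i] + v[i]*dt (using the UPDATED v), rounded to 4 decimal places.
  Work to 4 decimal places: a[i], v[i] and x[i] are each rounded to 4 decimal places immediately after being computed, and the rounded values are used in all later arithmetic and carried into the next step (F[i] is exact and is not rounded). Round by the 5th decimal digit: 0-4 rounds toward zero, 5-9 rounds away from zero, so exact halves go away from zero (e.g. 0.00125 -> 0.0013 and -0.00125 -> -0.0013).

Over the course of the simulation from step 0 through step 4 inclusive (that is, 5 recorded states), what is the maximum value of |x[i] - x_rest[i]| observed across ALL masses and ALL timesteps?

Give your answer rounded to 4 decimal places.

Answer: 3.4688

Derivation:
Step 0: x=[8.0000 13.0000 17.0000 26.0000] v=[0.0000 0.0000 1.0000 0.0000]
Step 1: x=[7.7500 12.7500 18.7500 25.2500] v=[-0.5000 -0.5000 3.5000 -1.5000]
Step 2: x=[7.2500 12.7500 20.6250 24.3750] v=[-1.0000 0.0000 3.7500 -1.7500]
Step 3: x=[6.6250 13.3438 21.4688 24.0625] v=[-1.2500 1.1875 1.6875 -0.6250]
Step 4: x=[6.1797 14.2891 20.9297 24.6016] v=[-0.8906 1.8906 -1.0782 1.0782]
Max displacement = 3.4688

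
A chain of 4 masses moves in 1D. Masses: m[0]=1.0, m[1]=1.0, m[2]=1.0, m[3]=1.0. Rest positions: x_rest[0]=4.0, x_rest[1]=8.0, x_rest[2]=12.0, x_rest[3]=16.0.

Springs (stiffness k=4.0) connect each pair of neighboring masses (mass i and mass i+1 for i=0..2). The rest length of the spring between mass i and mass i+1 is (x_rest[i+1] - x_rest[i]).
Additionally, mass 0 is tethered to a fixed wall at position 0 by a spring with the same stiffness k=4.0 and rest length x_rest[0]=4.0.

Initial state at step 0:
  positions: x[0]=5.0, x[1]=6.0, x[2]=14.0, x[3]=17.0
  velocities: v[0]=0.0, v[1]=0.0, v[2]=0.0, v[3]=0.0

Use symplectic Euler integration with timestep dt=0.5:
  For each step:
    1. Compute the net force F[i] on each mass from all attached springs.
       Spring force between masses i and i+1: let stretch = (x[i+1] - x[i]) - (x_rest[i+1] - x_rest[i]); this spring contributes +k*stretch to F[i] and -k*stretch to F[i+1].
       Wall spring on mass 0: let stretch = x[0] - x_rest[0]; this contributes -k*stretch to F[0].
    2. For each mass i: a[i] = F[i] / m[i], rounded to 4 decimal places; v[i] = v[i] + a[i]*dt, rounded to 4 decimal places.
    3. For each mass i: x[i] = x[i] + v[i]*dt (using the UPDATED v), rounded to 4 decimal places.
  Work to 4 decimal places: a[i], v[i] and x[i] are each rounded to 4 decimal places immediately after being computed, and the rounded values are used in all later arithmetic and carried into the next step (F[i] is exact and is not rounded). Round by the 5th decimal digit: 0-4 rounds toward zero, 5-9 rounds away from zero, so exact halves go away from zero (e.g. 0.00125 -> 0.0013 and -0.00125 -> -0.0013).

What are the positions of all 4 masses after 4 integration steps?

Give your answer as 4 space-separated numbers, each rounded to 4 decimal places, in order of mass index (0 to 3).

Answer: 4.0000 8.0000 12.0000 16.0000

Derivation:
Step 0: x=[5.0000 6.0000 14.0000 17.0000] v=[0.0000 0.0000 0.0000 0.0000]
Step 1: x=[1.0000 13.0000 9.0000 18.0000] v=[-8.0000 14.0000 -10.0000 2.0000]
Step 2: x=[8.0000 4.0000 17.0000 14.0000] v=[14.0000 -18.0000 16.0000 -8.0000]
Step 3: x=[3.0000 12.0000 9.0000 17.0000] v=[-10.0000 16.0000 -16.0000 6.0000]
Step 4: x=[4.0000 8.0000 12.0000 16.0000] v=[2.0000 -8.0000 6.0000 -2.0000]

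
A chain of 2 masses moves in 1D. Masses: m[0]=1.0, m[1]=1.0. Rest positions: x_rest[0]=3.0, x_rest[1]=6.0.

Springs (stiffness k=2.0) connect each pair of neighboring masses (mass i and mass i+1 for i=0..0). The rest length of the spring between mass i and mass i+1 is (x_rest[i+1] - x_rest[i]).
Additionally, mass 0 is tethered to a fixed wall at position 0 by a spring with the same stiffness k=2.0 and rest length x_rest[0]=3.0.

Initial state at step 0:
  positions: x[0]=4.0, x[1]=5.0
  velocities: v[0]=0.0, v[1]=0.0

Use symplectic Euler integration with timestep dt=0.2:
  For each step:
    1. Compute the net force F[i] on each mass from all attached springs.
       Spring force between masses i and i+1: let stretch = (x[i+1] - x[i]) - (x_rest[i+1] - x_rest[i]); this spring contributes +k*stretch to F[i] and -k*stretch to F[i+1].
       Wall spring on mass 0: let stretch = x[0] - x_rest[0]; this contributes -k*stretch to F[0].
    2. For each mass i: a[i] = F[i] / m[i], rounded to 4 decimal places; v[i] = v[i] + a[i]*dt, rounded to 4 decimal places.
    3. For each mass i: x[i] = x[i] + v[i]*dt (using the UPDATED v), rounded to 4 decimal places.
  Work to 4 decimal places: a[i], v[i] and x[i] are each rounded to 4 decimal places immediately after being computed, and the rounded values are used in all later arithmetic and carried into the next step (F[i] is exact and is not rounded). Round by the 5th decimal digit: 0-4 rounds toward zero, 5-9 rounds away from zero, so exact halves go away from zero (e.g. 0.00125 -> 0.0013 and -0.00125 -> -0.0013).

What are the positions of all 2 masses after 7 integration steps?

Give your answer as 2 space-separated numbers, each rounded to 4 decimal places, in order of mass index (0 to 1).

Step 0: x=[4.0000 5.0000] v=[0.0000 0.0000]
Step 1: x=[3.7600 5.1600] v=[-1.2000 0.8000]
Step 2: x=[3.3312 5.4480] v=[-2.1440 1.4400]
Step 3: x=[2.8052 5.8067] v=[-2.6298 1.7933]
Step 4: x=[2.2949 6.1652] v=[-2.5513 1.7927]
Step 5: x=[1.9107 6.4541] v=[-1.9211 1.4446]
Step 6: x=[1.7371 6.6195] v=[-0.8680 0.8272]
Step 7: x=[1.8151 6.6343] v=[0.3901 0.0742]

Answer: 1.8151 6.6343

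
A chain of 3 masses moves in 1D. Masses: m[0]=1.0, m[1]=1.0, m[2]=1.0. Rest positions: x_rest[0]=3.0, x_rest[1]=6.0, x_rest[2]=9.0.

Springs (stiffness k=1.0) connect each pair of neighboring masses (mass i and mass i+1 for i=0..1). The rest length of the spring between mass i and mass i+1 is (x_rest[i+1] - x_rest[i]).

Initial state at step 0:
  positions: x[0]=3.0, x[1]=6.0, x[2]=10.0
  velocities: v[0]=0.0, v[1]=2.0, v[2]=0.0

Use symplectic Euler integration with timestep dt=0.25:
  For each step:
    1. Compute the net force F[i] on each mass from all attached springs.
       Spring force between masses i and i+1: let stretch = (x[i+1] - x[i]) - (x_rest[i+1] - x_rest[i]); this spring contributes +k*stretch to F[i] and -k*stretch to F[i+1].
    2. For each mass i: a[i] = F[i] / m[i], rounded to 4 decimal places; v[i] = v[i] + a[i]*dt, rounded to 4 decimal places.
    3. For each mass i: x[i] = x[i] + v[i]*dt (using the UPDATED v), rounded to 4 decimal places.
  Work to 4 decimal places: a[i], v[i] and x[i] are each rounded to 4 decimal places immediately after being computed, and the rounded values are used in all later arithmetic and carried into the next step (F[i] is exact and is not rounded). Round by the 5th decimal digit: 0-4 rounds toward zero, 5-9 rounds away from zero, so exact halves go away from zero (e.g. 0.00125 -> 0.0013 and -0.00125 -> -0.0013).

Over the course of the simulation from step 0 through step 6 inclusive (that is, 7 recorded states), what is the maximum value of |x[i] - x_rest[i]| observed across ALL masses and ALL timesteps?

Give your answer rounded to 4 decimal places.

Step 0: x=[3.0000 6.0000 10.0000] v=[0.0000 2.0000 0.0000]
Step 1: x=[3.0000 6.5625 9.9375] v=[0.0000 2.2500 -0.2500]
Step 2: x=[3.0352 7.1133 9.8516] v=[0.1406 2.2031 -0.3438]
Step 3: x=[3.1377 7.5804 9.7820] v=[0.4101 1.8682 -0.2784]
Step 4: x=[3.3304 7.9074 9.7623] v=[0.7708 1.3079 -0.0788]
Step 5: x=[3.6217 8.0643 9.8142] v=[1.1651 0.6274 0.2075]
Step 6: x=[4.0032 8.0529 9.9442] v=[1.5258 -0.0458 0.5200]
Max displacement = 2.0643

Answer: 2.0643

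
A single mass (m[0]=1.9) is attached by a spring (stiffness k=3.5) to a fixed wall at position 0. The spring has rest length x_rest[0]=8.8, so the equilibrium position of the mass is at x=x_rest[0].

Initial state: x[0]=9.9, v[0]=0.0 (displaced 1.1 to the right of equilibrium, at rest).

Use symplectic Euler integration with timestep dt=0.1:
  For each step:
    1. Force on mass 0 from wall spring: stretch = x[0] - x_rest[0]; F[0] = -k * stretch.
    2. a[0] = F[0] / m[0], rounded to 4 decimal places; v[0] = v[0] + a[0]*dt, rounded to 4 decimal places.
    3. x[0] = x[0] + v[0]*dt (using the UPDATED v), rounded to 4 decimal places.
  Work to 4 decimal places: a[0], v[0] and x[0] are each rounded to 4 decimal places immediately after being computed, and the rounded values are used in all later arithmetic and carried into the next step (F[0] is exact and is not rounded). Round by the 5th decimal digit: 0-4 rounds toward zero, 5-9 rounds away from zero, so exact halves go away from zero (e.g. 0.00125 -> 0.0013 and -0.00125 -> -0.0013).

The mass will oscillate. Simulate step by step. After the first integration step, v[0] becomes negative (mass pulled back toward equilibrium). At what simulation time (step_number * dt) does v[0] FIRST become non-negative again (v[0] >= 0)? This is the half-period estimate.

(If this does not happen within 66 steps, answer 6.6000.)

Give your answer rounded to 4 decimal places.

Answer: 2.4000

Derivation:
Step 0: x=[9.9000] v=[0.0000]
Step 1: x=[9.8797] v=[-0.2026]
Step 2: x=[9.8396] v=[-0.4015]
Step 3: x=[9.7803] v=[-0.5930]
Step 4: x=[9.7029] v=[-0.7736]
Step 5: x=[9.6089] v=[-0.9399]
Step 6: x=[9.5000] v=[-1.0889]
Step 7: x=[9.3782] v=[-1.2179]
Step 8: x=[9.2458] v=[-1.3244]
Step 9: x=[9.1052] v=[-1.4065]
Step 10: x=[8.9589] v=[-1.4627]
Step 11: x=[8.8097] v=[-1.4920]
Step 12: x=[8.6603] v=[-1.4938]
Step 13: x=[8.5135] v=[-1.4681]
Step 14: x=[8.3720] v=[-1.4153]
Step 15: x=[8.2384] v=[-1.3365]
Step 16: x=[8.1151] v=[-1.2331]
Step 17: x=[8.0044] v=[-1.1069]
Step 18: x=[7.9084] v=[-0.9603]
Step 19: x=[7.8288] v=[-0.7961]
Step 20: x=[7.7671] v=[-0.6172]
Step 21: x=[7.7244] v=[-0.4269]
Step 22: x=[7.7015] v=[-0.2288]
Step 23: x=[7.6989] v=[-0.0264]
Step 24: x=[7.7165] v=[0.1764]
First v>=0 after going negative at step 24, time=2.4000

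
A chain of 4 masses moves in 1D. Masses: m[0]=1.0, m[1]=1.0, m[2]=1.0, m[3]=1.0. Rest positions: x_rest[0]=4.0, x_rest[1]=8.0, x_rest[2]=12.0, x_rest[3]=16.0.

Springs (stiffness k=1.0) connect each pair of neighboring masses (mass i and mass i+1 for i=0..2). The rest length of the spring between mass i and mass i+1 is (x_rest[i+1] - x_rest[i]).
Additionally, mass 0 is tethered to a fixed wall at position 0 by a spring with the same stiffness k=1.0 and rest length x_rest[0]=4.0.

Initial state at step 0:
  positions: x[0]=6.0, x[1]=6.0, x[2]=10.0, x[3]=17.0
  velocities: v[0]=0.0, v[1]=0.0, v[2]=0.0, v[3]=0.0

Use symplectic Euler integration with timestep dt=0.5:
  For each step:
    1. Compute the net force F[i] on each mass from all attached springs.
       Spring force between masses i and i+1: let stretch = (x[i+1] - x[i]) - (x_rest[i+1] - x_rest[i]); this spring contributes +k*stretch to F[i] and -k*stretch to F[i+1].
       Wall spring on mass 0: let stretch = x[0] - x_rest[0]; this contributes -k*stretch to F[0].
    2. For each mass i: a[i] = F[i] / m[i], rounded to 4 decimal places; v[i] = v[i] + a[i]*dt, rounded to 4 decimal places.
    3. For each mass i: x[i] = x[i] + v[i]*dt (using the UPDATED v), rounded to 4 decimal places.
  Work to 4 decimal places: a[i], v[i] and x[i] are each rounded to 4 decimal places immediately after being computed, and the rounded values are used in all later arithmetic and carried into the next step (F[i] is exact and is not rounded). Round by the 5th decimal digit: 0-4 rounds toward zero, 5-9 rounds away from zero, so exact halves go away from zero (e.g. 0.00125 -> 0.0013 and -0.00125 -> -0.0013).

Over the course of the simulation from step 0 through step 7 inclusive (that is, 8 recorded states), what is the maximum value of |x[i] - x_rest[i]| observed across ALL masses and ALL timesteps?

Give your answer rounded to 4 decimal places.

Answer: 2.6719

Derivation:
Step 0: x=[6.0000 6.0000 10.0000 17.0000] v=[0.0000 0.0000 0.0000 0.0000]
Step 1: x=[4.5000 7.0000 10.7500 16.2500] v=[-3.0000 2.0000 1.5000 -1.5000]
Step 2: x=[2.5000 8.3125 11.9375 15.1250] v=[-4.0000 2.6250 2.3750 -2.2500]
Step 3: x=[1.3281 9.0782 13.0157 14.2031] v=[-2.3438 1.5313 2.1563 -1.8438]
Step 4: x=[1.7617 8.8907 13.4064 13.9844] v=[0.8672 -0.3750 0.7813 -0.4375]
Step 5: x=[3.5372 8.0499 12.8126 14.6212] v=[3.5509 -1.6817 -1.1876 1.2735]
Step 6: x=[5.5566 7.2716 11.4803 15.8058] v=[4.0387 -1.5567 -2.6647 2.3692]
Step 7: x=[6.6156 7.1167 10.1772 16.9091] v=[2.1179 -0.3099 -2.6063 2.2065]
Max displacement = 2.6719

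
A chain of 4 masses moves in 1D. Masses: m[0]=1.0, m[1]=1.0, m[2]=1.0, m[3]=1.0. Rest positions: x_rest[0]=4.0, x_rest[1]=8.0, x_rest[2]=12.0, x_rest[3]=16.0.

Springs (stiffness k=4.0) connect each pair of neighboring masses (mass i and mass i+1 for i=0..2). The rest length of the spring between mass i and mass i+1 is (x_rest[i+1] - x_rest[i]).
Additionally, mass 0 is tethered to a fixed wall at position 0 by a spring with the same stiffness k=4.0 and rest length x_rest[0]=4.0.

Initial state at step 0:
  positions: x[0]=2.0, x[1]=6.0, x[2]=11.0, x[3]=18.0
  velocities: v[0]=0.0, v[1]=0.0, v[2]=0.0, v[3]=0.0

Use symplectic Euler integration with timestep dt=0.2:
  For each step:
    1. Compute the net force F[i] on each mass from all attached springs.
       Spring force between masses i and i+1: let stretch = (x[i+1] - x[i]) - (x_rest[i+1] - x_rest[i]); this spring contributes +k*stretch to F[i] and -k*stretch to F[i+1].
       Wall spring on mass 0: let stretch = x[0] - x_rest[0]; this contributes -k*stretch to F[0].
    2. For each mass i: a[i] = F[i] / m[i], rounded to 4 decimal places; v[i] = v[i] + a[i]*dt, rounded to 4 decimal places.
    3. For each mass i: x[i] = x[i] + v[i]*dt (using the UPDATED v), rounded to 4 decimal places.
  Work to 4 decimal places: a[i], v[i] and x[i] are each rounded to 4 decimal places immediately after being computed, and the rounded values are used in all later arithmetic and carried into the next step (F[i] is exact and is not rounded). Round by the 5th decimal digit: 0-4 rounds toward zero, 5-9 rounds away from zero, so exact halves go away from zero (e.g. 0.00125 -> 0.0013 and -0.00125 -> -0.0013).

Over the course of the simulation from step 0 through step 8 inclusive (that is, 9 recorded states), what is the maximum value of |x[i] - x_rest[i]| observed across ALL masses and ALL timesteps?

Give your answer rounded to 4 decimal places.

Step 0: x=[2.0000 6.0000 11.0000 18.0000] v=[0.0000 0.0000 0.0000 0.0000]
Step 1: x=[2.3200 6.1600 11.3200 17.5200] v=[1.6000 0.8000 1.6000 -2.4000]
Step 2: x=[2.8832 6.5312 11.8064 16.6880] v=[2.8160 1.8560 2.4320 -4.1600]
Step 3: x=[3.5688 7.1628 12.2298 15.7149] v=[3.4278 3.1578 2.1171 -4.8653]
Step 4: x=[4.2584 8.0300 12.4001 14.8242] v=[3.4480 4.3362 0.8516 -4.4534]
Step 5: x=[4.8701 8.9930 12.2591 14.1857] v=[3.0586 4.8150 -0.7052 -3.1927]
Step 6: x=[5.3623 9.8189 11.9037 13.8789] v=[2.4608 4.1296 -1.7768 -1.5340]
Step 7: x=[5.7095 10.2653 11.5308 13.8961] v=[1.7362 2.2322 -1.8645 0.0858]
Step 8: x=[5.8721 10.1853 11.3339 14.1748] v=[0.8132 -0.4000 -0.9847 1.3936]
Max displacement = 2.2653

Answer: 2.2653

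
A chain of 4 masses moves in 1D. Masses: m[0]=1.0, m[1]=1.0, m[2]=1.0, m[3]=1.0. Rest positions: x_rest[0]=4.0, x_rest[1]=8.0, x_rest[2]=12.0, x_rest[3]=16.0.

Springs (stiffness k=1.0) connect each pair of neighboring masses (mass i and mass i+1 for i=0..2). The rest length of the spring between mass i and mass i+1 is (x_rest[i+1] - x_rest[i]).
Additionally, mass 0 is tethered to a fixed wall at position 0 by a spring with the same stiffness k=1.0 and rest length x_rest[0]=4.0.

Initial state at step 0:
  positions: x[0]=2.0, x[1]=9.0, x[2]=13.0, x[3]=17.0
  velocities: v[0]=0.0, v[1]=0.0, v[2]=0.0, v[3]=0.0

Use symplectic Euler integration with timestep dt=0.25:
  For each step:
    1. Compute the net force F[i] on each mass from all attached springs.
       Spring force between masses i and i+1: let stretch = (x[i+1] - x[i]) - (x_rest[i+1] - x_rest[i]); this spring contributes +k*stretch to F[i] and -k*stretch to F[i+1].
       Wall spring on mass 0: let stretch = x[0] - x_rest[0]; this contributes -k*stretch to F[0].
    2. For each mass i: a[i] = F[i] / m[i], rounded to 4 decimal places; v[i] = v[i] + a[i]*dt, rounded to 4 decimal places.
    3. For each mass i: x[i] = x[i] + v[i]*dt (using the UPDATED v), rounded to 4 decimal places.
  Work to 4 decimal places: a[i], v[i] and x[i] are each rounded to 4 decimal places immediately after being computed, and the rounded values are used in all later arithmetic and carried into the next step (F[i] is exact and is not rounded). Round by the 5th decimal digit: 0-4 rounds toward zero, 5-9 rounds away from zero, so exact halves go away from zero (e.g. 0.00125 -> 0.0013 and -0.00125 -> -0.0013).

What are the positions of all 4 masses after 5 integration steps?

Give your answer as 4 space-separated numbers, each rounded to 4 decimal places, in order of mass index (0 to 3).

Step 0: x=[2.0000 9.0000 13.0000 17.0000] v=[0.0000 0.0000 0.0000 0.0000]
Step 1: x=[2.3125 8.8125 13.0000 17.0000] v=[1.2500 -0.7500 0.0000 0.0000]
Step 2: x=[2.8867 8.4805 12.9883 17.0000] v=[2.2969 -1.3281 -0.0469 0.0000]
Step 3: x=[3.6301 8.0806 12.9456 16.9993] v=[2.9737 -1.5996 -0.1709 -0.0029]
Step 4: x=[4.4248 7.7066 12.8522 16.9952] v=[3.1788 -1.4960 -0.3737 -0.0163]
Step 5: x=[5.1481 7.4491 12.6961 16.9822] v=[2.8931 -1.0301 -0.6244 -0.0521]

Answer: 5.1481 7.4491 12.6961 16.9822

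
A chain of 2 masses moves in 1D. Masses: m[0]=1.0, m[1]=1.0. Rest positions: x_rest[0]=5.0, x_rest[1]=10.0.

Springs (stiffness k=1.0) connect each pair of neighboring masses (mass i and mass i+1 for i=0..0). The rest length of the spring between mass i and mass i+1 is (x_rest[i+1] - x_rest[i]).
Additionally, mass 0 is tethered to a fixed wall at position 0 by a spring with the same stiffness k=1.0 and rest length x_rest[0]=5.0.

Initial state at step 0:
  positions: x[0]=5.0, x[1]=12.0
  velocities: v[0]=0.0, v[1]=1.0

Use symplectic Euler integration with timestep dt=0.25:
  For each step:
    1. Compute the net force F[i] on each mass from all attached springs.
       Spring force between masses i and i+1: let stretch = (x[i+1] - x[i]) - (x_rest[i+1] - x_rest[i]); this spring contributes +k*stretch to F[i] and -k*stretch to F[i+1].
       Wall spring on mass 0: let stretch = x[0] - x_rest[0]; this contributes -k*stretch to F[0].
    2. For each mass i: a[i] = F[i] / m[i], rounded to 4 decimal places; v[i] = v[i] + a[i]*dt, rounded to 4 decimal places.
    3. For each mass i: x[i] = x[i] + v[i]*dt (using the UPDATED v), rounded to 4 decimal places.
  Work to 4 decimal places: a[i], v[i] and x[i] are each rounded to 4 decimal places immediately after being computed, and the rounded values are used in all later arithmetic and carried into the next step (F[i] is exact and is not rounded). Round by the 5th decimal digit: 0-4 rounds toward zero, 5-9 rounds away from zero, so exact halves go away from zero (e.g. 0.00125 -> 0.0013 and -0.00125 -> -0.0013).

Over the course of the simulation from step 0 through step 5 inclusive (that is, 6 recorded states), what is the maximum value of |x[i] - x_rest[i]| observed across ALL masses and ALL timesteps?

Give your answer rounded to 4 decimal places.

Answer: 2.1250

Derivation:
Step 0: x=[5.0000 12.0000] v=[0.0000 1.0000]
Step 1: x=[5.1250 12.1250] v=[0.5000 0.5000]
Step 2: x=[5.3672 12.1250] v=[0.9688 0.0000]
Step 3: x=[5.6963 12.0151] v=[1.3165 -0.4395]
Step 4: x=[6.0643 11.8228] v=[1.4721 -0.7692]
Step 5: x=[6.4132 11.5831] v=[1.3957 -0.9588]
Max displacement = 2.1250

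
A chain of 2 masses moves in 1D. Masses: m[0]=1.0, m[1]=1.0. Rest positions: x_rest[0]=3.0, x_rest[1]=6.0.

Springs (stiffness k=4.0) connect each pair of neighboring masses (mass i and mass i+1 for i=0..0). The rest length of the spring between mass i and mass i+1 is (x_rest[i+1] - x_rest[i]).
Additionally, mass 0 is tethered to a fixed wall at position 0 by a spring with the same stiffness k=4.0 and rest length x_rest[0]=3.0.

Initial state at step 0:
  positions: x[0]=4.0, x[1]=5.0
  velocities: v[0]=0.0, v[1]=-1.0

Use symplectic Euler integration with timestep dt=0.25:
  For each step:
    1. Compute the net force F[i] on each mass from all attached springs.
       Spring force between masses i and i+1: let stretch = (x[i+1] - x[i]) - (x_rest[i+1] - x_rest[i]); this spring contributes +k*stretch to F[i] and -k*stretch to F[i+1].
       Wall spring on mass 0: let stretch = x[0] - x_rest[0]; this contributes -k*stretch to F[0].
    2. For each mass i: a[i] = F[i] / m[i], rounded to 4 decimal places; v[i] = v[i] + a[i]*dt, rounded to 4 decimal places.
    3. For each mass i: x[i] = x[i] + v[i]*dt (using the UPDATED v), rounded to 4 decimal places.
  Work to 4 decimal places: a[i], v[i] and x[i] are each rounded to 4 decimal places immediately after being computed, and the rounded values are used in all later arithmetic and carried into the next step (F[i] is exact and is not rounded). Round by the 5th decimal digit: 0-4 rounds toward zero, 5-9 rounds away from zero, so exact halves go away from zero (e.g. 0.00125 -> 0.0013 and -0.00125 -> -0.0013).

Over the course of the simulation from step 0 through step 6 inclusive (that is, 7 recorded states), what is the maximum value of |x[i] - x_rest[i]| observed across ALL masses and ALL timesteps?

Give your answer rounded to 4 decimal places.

Step 0: x=[4.0000 5.0000] v=[0.0000 -1.0000]
Step 1: x=[3.2500 5.2500] v=[-3.0000 1.0000]
Step 2: x=[2.1875 5.7500] v=[-4.2500 2.0000]
Step 3: x=[1.4688 6.1094] v=[-2.8750 1.4375]
Step 4: x=[1.5430 6.0586] v=[0.2968 -0.2031]
Step 5: x=[2.3604 5.6289] v=[3.2694 -1.7187]
Step 6: x=[3.4048 5.1321] v=[4.1775 -1.9872]
Max displacement = 1.5312

Answer: 1.5312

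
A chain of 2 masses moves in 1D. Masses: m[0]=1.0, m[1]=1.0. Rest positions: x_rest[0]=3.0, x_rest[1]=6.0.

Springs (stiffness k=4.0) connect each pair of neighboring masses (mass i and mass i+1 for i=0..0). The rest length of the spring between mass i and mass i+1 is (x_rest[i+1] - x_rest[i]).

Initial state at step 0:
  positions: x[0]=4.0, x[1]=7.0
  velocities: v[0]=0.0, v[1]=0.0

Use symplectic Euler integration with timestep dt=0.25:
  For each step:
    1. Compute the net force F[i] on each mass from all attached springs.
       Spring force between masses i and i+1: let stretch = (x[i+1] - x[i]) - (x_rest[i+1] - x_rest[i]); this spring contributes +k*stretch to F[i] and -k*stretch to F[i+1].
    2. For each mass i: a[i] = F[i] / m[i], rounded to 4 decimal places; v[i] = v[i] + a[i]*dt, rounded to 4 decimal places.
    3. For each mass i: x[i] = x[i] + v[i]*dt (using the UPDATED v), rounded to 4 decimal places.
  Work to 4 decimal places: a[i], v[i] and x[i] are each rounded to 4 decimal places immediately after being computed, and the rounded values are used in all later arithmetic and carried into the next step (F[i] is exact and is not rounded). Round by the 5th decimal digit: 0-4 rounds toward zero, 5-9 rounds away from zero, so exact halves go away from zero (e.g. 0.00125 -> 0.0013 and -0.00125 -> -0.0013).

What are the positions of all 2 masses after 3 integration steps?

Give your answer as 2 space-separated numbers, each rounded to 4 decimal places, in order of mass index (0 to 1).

Step 0: x=[4.0000 7.0000] v=[0.0000 0.0000]
Step 1: x=[4.0000 7.0000] v=[0.0000 0.0000]
Step 2: x=[4.0000 7.0000] v=[0.0000 0.0000]
Step 3: x=[4.0000 7.0000] v=[0.0000 0.0000]

Answer: 4.0000 7.0000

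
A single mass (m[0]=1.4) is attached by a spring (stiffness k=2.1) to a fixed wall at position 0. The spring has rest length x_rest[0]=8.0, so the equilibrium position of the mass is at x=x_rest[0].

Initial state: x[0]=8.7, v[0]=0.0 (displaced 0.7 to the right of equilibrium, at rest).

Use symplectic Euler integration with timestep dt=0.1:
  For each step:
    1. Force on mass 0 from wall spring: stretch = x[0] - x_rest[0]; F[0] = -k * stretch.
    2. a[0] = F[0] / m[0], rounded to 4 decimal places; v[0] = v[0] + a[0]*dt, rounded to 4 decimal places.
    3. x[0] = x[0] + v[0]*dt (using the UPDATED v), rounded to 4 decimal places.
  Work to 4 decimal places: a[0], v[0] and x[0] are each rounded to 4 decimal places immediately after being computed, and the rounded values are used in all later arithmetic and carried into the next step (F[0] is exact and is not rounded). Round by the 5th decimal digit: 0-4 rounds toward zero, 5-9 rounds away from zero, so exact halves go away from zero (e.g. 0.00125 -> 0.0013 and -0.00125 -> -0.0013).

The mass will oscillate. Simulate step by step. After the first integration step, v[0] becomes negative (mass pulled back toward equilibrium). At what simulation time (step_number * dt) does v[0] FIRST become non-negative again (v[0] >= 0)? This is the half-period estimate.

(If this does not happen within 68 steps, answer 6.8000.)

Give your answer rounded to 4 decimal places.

Answer: 2.6000

Derivation:
Step 0: x=[8.7000] v=[0.0000]
Step 1: x=[8.6895] v=[-0.1050]
Step 2: x=[8.6687] v=[-0.2084]
Step 3: x=[8.6378] v=[-0.3087]
Step 4: x=[8.5974] v=[-0.4044]
Step 5: x=[8.5480] v=[-0.4940]
Step 6: x=[8.4904] v=[-0.5762]
Step 7: x=[8.4254] v=[-0.6498]
Step 8: x=[8.3540] v=[-0.7136]
Step 9: x=[8.2773] v=[-0.7667]
Step 10: x=[8.1965] v=[-0.8083]
Step 11: x=[8.1127] v=[-0.8378]
Step 12: x=[8.0272] v=[-0.8547]
Step 13: x=[7.9413] v=[-0.8588]
Step 14: x=[7.8563] v=[-0.8500]
Step 15: x=[7.7735] v=[-0.8284]
Step 16: x=[7.6941] v=[-0.7944]
Step 17: x=[7.6193] v=[-0.7485]
Step 18: x=[7.5502] v=[-0.6914]
Step 19: x=[7.4878] v=[-0.6239]
Step 20: x=[7.4331] v=[-0.5471]
Step 21: x=[7.3869] v=[-0.4621]
Step 22: x=[7.3499] v=[-0.3701]
Step 23: x=[7.3226] v=[-0.2726]
Step 24: x=[7.3055] v=[-0.1710]
Step 25: x=[7.2988] v=[-0.0668]
Step 26: x=[7.3026] v=[0.0384]
First v>=0 after going negative at step 26, time=2.6000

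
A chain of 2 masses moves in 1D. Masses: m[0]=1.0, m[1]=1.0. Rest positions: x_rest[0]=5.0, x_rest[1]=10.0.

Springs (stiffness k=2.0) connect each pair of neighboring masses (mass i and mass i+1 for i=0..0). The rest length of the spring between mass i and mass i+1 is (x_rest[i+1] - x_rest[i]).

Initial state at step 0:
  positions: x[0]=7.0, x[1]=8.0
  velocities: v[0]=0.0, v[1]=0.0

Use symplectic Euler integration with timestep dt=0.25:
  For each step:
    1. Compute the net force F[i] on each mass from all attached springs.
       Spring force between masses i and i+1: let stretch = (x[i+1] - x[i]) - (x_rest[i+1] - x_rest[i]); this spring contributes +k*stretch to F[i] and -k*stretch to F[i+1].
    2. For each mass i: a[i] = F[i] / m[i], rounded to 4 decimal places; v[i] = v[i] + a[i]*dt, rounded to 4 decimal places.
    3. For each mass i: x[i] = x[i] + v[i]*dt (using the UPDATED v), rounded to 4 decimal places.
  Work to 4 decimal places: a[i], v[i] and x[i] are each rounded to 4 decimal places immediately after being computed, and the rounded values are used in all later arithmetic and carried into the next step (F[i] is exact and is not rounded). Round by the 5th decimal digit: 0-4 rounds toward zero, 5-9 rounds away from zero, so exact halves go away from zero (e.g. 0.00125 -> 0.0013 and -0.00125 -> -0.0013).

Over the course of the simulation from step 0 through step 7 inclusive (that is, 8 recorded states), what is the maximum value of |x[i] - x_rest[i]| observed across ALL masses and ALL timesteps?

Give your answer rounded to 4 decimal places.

Answer: 2.0445

Derivation:
Step 0: x=[7.0000 8.0000] v=[0.0000 0.0000]
Step 1: x=[6.5000 8.5000] v=[-2.0000 2.0000]
Step 2: x=[5.6250 9.3750] v=[-3.5000 3.5000]
Step 3: x=[4.5938 10.4063] v=[-4.1250 4.1250]
Step 4: x=[3.6641 11.3360] v=[-3.7188 3.7188]
Step 5: x=[3.0684 11.9317] v=[-2.3829 2.3829]
Step 6: x=[2.9556 12.0445] v=[-0.4513 0.4513]
Step 7: x=[3.3539 11.6462] v=[1.5932 -1.5932]
Max displacement = 2.0445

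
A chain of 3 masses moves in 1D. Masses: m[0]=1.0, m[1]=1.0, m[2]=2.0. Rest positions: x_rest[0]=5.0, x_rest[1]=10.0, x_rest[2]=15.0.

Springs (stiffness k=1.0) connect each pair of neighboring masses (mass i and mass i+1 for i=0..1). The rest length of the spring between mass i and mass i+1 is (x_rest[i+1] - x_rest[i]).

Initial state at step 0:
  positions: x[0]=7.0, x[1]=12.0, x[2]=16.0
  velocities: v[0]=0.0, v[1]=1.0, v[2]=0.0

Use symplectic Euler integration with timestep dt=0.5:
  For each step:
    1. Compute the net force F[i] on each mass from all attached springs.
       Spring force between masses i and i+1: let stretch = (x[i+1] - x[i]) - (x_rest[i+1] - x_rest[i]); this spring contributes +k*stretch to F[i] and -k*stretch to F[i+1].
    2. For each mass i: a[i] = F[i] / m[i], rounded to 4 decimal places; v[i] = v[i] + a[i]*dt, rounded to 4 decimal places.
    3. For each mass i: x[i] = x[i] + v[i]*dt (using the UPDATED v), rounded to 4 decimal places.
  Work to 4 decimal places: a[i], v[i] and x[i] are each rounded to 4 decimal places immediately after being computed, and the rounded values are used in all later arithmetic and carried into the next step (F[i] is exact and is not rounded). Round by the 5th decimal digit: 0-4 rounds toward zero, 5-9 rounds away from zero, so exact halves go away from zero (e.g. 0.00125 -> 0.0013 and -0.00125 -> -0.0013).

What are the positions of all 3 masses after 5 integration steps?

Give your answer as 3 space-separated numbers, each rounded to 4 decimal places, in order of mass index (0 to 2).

Answer: 7.0278 11.6091 17.4319

Derivation:
Step 0: x=[7.0000 12.0000 16.0000] v=[0.0000 1.0000 0.0000]
Step 1: x=[7.0000 12.2500 16.1250] v=[0.0000 0.5000 0.2500]
Step 2: x=[7.0625 12.1563 16.3907] v=[0.1250 -0.1875 0.5313]
Step 3: x=[7.1485 11.8477 16.7521] v=[0.1719 -0.6172 0.7227]
Step 4: x=[7.1593 11.5904 17.1254] v=[0.0215 -0.5146 0.7466]
Step 5: x=[7.0278 11.6091 17.4319] v=[-0.2630 0.0374 0.6129]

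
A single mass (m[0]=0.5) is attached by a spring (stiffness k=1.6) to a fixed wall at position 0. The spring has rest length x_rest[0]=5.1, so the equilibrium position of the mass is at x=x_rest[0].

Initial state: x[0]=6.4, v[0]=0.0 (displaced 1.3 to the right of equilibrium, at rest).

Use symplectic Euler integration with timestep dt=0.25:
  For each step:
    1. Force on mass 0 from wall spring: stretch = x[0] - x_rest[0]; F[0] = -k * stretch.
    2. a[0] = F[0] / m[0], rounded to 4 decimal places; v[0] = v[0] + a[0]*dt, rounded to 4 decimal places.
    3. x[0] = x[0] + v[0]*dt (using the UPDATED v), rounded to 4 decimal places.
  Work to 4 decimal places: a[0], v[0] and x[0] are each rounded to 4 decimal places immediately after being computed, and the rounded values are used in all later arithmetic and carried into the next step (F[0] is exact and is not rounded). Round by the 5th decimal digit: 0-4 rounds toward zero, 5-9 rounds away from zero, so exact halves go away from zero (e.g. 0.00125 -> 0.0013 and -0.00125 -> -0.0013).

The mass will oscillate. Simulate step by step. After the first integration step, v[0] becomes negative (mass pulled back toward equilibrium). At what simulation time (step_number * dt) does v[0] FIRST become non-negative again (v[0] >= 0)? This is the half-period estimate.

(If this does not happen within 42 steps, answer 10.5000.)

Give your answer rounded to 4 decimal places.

Answer: 1.7500

Derivation:
Step 0: x=[6.4000] v=[0.0000]
Step 1: x=[6.1400] v=[-1.0400]
Step 2: x=[5.6720] v=[-1.8720]
Step 3: x=[5.0896] v=[-2.3296]
Step 4: x=[4.5093] v=[-2.3213]
Step 5: x=[4.0471] v=[-1.8488]
Step 6: x=[3.7955] v=[-1.0065]
Step 7: x=[3.8048] v=[0.0371]
First v>=0 after going negative at step 7, time=1.7500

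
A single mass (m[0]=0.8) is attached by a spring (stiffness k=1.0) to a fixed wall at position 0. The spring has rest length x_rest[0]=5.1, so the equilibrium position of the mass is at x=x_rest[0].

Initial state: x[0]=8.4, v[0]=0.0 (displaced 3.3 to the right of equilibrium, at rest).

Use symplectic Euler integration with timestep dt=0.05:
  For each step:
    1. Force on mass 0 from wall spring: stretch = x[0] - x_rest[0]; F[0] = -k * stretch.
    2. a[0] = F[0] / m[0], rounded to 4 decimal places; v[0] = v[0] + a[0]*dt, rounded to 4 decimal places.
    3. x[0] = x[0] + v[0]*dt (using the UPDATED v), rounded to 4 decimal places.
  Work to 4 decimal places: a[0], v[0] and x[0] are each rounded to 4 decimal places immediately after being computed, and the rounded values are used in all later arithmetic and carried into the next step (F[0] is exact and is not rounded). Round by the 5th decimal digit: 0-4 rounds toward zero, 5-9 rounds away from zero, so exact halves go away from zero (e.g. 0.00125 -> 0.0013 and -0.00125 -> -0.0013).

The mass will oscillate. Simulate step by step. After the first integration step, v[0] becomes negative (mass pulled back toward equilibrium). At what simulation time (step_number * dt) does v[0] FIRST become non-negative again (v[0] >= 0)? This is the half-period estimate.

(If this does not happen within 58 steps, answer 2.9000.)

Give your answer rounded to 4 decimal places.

Step 0: x=[8.4000] v=[0.0000]
Step 1: x=[8.3897] v=[-0.2063]
Step 2: x=[8.3691] v=[-0.4119]
Step 3: x=[8.3383] v=[-0.6162]
Step 4: x=[8.2974] v=[-0.8186]
Step 5: x=[8.2465] v=[-1.0184]
Step 6: x=[8.1857] v=[-1.2151]
Step 7: x=[8.1153] v=[-1.4080]
Step 8: x=[8.0355] v=[-1.5965]
Step 9: x=[7.9465] v=[-1.7800]
Step 10: x=[7.8486] v=[-1.9579]
Step 11: x=[7.7421] v=[-2.1297]
Step 12: x=[7.6274] v=[-2.2948]
Step 13: x=[7.5048] v=[-2.4528]
Step 14: x=[7.3746] v=[-2.6031]
Step 15: x=[7.2373] v=[-2.7453]
Step 16: x=[7.0934] v=[-2.8789]
Step 17: x=[6.9432] v=[-3.0035]
Step 18: x=[6.7873] v=[-3.1187]
Step 19: x=[6.6261] v=[-3.2242]
Step 20: x=[6.4601] v=[-3.3196]
Step 21: x=[6.2899] v=[-3.4046]
Step 22: x=[6.1160] v=[-3.4790]
Step 23: x=[5.9389] v=[-3.5425]
Step 24: x=[5.7592] v=[-3.5949]
Step 25: x=[5.5774] v=[-3.6361]
Step 26: x=[5.3941] v=[-3.6659]
Step 27: x=[5.2099] v=[-3.6843]
Step 28: x=[5.0253] v=[-3.6912]
Step 29: x=[4.8410] v=[-3.6865]
Step 30: x=[4.6575] v=[-3.6703]
Step 31: x=[4.4754] v=[-3.6426]
Step 32: x=[4.2952] v=[-3.6036]
Step 33: x=[4.1175] v=[-3.5533]
Step 34: x=[3.9429] v=[-3.4919]
Step 35: x=[3.7719] v=[-3.4196]
Step 36: x=[3.6051] v=[-3.3366]
Step 37: x=[3.4429] v=[-3.2432]
Step 38: x=[3.2859] v=[-3.1396]
Step 39: x=[3.1346] v=[-3.0262]
Step 40: x=[2.9894] v=[-2.9034]
Step 41: x=[2.8508] v=[-2.7715]
Step 42: x=[2.7193] v=[-2.6309]
Step 43: x=[2.5952] v=[-2.4821]
Step 44: x=[2.4789] v=[-2.3256]
Step 45: x=[2.3708] v=[-2.1618]
Step 46: x=[2.2712] v=[-1.9912]
Step 47: x=[2.1805] v=[-1.8144]
Step 48: x=[2.0989] v=[-1.6319]
Step 49: x=[2.0267] v=[-1.4443]
Step 50: x=[1.9641] v=[-1.2522]
Step 51: x=[1.9113] v=[-1.0562]
Step 52: x=[1.8685] v=[-0.8569]
Step 53: x=[1.8358] v=[-0.6549]
Step 54: x=[1.8133] v=[-0.4509]
Step 55: x=[1.8010] v=[-0.2455]
Step 56: x=[1.7990] v=[-0.0393]
Step 57: x=[1.8074] v=[0.1670]
First v>=0 after going negative at step 57, time=2.8500

Answer: 2.8500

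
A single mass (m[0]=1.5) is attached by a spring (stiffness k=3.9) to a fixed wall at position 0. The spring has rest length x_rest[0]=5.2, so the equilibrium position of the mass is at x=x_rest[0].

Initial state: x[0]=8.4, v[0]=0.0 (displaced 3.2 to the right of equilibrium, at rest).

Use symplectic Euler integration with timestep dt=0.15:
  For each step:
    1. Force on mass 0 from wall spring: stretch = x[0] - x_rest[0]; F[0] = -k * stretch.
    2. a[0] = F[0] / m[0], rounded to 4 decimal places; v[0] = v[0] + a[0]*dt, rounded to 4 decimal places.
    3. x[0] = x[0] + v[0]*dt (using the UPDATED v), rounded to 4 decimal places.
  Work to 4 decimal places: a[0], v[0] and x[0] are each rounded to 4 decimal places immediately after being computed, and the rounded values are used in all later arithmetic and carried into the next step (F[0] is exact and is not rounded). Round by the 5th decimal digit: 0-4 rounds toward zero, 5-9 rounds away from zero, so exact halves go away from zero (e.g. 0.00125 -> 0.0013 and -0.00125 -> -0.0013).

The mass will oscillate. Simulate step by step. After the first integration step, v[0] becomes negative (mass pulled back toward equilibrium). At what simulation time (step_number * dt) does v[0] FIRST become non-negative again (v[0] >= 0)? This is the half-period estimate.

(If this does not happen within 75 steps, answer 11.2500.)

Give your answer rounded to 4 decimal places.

Step 0: x=[8.4000] v=[0.0000]
Step 1: x=[8.2128] v=[-1.2480]
Step 2: x=[7.8494] v=[-2.4230]
Step 3: x=[7.3310] v=[-3.4563]
Step 4: x=[6.6879] v=[-4.2874]
Step 5: x=[5.9577] v=[-4.8677]
Step 6: x=[5.1832] v=[-5.1632]
Step 7: x=[4.4097] v=[-5.1566]
Step 8: x=[3.6824] v=[-4.8484]
Step 9: x=[3.0439] v=[-4.2565]
Step 10: x=[2.5316] v=[-3.4156]
Step 11: x=[2.1754] v=[-2.3749]
Step 12: x=[1.9961] v=[-1.1953]
Step 13: x=[2.0042] v=[0.0542]
First v>=0 after going negative at step 13, time=1.9500

Answer: 1.9500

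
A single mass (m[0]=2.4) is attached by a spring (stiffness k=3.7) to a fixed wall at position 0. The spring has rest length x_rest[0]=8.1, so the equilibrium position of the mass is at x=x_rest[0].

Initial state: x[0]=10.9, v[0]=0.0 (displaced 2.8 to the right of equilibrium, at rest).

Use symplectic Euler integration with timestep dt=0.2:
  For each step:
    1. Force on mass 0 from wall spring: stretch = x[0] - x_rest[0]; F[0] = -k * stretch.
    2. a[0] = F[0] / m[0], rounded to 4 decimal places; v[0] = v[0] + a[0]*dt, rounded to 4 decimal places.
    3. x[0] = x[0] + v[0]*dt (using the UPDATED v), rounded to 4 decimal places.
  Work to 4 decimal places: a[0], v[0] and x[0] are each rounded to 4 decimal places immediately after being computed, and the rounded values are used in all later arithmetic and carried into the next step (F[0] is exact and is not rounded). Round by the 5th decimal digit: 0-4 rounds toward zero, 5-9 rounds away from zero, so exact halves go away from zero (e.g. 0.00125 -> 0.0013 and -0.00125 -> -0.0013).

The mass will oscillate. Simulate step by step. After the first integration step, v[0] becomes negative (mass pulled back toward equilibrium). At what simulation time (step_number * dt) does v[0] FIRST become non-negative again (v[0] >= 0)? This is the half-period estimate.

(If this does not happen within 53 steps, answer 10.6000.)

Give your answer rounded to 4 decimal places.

Answer: 2.6000

Derivation:
Step 0: x=[10.9000] v=[0.0000]
Step 1: x=[10.7273] v=[-0.8633]
Step 2: x=[10.3926] v=[-1.6734]
Step 3: x=[9.9165] v=[-2.3803]
Step 4: x=[9.3284] v=[-2.9404]
Step 5: x=[8.6646] v=[-3.3192]
Step 6: x=[7.9659] v=[-3.4933]
Step 7: x=[7.2755] v=[-3.4520]
Step 8: x=[6.6359] v=[-3.1978]
Step 9: x=[6.0866] v=[-2.7464]
Step 10: x=[5.6615] v=[-2.1256]
Step 11: x=[5.3868] v=[-1.3737]
Step 12: x=[5.2794] v=[-0.5371]
Step 13: x=[5.3459] v=[0.3326]
First v>=0 after going negative at step 13, time=2.6000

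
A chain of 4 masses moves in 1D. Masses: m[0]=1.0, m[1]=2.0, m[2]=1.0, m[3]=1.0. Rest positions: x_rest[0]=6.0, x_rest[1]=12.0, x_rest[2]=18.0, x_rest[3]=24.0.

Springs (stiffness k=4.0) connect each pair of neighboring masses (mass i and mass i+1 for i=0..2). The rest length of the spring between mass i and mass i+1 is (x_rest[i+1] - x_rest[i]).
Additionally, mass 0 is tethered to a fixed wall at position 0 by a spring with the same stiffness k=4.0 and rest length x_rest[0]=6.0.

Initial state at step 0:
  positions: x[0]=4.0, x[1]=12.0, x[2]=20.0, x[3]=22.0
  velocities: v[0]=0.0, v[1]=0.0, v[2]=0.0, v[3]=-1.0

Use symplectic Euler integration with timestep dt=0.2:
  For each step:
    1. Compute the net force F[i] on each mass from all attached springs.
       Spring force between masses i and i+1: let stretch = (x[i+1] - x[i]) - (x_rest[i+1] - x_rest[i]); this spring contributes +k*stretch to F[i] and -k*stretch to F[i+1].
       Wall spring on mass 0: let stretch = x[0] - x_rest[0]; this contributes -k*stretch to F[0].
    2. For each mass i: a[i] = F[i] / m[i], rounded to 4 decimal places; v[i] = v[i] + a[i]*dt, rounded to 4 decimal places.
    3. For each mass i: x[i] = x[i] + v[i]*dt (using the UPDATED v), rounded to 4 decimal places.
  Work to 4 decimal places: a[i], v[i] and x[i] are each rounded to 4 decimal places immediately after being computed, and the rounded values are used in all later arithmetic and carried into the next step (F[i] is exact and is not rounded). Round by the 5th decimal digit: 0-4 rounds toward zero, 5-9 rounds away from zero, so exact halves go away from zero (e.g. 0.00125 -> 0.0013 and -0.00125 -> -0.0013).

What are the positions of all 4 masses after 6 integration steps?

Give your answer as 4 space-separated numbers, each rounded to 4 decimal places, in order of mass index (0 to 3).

Step 0: x=[4.0000 12.0000 20.0000 22.0000] v=[0.0000 0.0000 0.0000 -1.0000]
Step 1: x=[4.6400 12.0000 19.0400 22.4400] v=[3.2000 0.0000 -4.8000 2.2000]
Step 2: x=[5.7152 11.9744 17.4976 23.2960] v=[5.3760 -0.1280 -7.7120 4.2800]
Step 3: x=[6.8774 11.8899 15.9992 24.1843] v=[5.8112 -0.4224 -7.4918 4.4413]
Step 4: x=[7.7413 11.7332 15.1530 24.7229] v=[4.3193 -0.7837 -4.2312 2.6932]
Step 5: x=[8.0053 11.5307 15.2908 24.6904] v=[1.3198 -1.0125 0.6889 -0.1627]
Step 6: x=[7.5525 11.3470 16.3309 24.1139] v=[-2.2641 -0.9186 5.2005 -2.8824]

Answer: 7.5525 11.3470 16.3309 24.1139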